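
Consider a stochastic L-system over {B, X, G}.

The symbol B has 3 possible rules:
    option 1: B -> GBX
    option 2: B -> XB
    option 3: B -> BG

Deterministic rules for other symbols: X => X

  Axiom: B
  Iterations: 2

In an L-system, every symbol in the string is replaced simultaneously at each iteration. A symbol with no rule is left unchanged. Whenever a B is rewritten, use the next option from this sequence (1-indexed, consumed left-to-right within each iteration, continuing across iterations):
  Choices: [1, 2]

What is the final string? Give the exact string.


Answer: GXBX

Derivation:
Step 0: B
Step 1: GBX  (used choices [1])
Step 2: GXBX  (used choices [2])


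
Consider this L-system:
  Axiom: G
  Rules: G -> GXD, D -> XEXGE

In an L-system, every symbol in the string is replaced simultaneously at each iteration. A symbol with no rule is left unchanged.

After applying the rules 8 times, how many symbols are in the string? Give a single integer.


Answer: 241

Derivation:
Step 0: length = 1
Step 1: length = 3
Step 2: length = 9
Step 3: length = 17
Step 4: length = 31
Step 5: length = 53
Step 6: length = 89
Step 7: length = 147
Step 8: length = 241


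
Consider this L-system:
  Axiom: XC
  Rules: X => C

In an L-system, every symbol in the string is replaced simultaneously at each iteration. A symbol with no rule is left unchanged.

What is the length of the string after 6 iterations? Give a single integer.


Answer: 2

Derivation:
Step 0: length = 2
Step 1: length = 2
Step 2: length = 2
Step 3: length = 2
Step 4: length = 2
Step 5: length = 2
Step 6: length = 2


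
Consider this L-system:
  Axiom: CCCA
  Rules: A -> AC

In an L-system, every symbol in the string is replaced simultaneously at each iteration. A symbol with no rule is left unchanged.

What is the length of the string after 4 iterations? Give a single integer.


Step 0: length = 4
Step 1: length = 5
Step 2: length = 6
Step 3: length = 7
Step 4: length = 8

Answer: 8


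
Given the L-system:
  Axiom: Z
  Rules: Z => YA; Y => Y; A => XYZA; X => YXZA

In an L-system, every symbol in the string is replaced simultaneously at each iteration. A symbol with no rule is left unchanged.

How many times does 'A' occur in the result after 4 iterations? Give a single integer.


Answer: 7

Derivation:
Step 0: Z  (0 'A')
Step 1: YA  (1 'A')
Step 2: YXYZA  (1 'A')
Step 3: YYXZAYYAXYZA  (3 'A')
Step 4: YYYXZAYAXYZAYYXYZAYXZAYYAXYZA  (7 'A')


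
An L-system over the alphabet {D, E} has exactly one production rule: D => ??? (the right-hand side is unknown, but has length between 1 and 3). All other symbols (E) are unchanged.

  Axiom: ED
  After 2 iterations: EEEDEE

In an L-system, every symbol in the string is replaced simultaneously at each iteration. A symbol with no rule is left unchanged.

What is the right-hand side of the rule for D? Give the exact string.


Answer: EDE

Derivation:
Trying D => EDE:
  Step 0: ED
  Step 1: EEDE
  Step 2: EEEDEE
Matches the given result.


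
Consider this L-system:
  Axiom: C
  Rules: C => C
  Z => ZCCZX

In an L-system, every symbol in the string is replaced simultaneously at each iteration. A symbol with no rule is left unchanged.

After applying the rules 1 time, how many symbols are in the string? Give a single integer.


Answer: 1

Derivation:
Step 0: length = 1
Step 1: length = 1


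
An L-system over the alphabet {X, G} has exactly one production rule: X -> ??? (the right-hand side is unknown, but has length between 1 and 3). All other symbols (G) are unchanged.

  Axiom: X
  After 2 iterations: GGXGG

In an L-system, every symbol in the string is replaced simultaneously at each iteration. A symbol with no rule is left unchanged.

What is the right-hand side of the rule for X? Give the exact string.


Trying X -> GXG:
  Step 0: X
  Step 1: GXG
  Step 2: GGXGG
Matches the given result.

Answer: GXG


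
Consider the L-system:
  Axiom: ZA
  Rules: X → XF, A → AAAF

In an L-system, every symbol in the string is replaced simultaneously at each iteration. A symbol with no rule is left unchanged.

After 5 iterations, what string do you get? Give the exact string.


Step 0: ZA
Step 1: ZAAAF
Step 2: ZAAAFAAAFAAAFF
Step 3: ZAAAFAAAFAAAFFAAAFAAAFAAAFFAAAFAAAFAAAFFF
Step 4: ZAAAFAAAFAAAFFAAAFAAAFAAAFFAAAFAAAFAAAFFFAAAFAAAFAAAFFAAAFAAAFAAAFFAAAFAAAFAAAFFFAAAFAAAFAAAFFAAAFAAAFAAAFFAAAFAAAFAAAFFFF
Step 5: ZAAAFAAAFAAAFFAAAFAAAFAAAFFAAAFAAAFAAAFFFAAAFAAAFAAAFFAAAFAAAFAAAFFAAAFAAAFAAAFFFAAAFAAAFAAAFFAAAFAAAFAAAFFAAAFAAAFAAAFFFFAAAFAAAFAAAFFAAAFAAAFAAAFFAAAFAAAFAAAFFFAAAFAAAFAAAFFAAAFAAAFAAAFFAAAFAAAFAAAFFFAAAFAAAFAAAFFAAAFAAAFAAAFFAAAFAAAFAAAFFFFAAAFAAAFAAAFFAAAFAAAFAAAFFAAAFAAAFAAAFFFAAAFAAAFAAAFFAAAFAAAFAAAFFAAAFAAAFAAAFFFAAAFAAAFAAAFFAAAFAAAFAAAFFAAAFAAAFAAAFFFFF

Answer: ZAAAFAAAFAAAFFAAAFAAAFAAAFFAAAFAAAFAAAFFFAAAFAAAFAAAFFAAAFAAAFAAAFFAAAFAAAFAAAFFFAAAFAAAFAAAFFAAAFAAAFAAAFFAAAFAAAFAAAFFFFAAAFAAAFAAAFFAAAFAAAFAAAFFAAAFAAAFAAAFFFAAAFAAAFAAAFFAAAFAAAFAAAFFAAAFAAAFAAAFFFAAAFAAAFAAAFFAAAFAAAFAAAFFAAAFAAAFAAAFFFFAAAFAAAFAAAFFAAAFAAAFAAAFFAAAFAAAFAAAFFFAAAFAAAFAAAFFAAAFAAAFAAAFFAAAFAAAFAAAFFFAAAFAAAFAAAFFAAAFAAAFAAAFFAAAFAAAFAAAFFFFF


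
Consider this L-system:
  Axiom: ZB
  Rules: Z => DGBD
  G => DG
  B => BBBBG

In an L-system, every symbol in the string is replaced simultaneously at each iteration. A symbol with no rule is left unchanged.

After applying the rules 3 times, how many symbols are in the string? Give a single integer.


Step 0: length = 2
Step 1: length = 9
Step 2: length = 31
Step 3: length = 118

Answer: 118


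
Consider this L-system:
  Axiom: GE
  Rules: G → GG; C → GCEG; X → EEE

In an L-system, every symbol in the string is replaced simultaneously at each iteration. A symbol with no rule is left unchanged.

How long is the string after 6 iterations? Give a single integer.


Answer: 65

Derivation:
Step 0: length = 2
Step 1: length = 3
Step 2: length = 5
Step 3: length = 9
Step 4: length = 17
Step 5: length = 33
Step 6: length = 65


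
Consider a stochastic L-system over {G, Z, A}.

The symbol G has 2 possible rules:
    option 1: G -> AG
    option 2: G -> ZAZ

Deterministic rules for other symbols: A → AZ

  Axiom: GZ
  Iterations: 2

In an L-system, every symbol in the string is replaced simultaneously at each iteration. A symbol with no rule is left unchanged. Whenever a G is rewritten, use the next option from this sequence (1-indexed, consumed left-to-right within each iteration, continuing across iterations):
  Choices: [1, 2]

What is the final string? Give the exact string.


Answer: AZZAZZ

Derivation:
Step 0: GZ
Step 1: AGZ  (used choices [1])
Step 2: AZZAZZ  (used choices [2])


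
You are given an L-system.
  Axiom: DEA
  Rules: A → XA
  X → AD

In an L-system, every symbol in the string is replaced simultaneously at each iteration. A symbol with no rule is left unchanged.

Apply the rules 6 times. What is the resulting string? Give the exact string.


Answer: DEADXADXADADXADXADADXADADXADXADADXA

Derivation:
Step 0: DEA
Step 1: DEXA
Step 2: DEADXA
Step 3: DEXADADXA
Step 4: DEADXADXADADXA
Step 5: DEXADADXADADXADXADADXA
Step 6: DEADXADXADADXADXADADXADADXADXADADXA


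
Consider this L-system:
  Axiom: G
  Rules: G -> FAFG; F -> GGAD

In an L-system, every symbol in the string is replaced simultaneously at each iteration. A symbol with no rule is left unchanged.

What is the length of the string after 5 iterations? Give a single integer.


Answer: 232

Derivation:
Step 0: length = 1
Step 1: length = 4
Step 2: length = 13
Step 3: length = 34
Step 4: length = 91
Step 5: length = 232


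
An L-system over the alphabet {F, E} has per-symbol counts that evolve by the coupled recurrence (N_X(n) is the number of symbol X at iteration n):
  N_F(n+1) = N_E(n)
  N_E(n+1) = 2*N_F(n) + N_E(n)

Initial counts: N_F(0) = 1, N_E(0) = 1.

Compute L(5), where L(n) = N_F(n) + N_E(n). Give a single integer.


Step 0: N_F=1, N_E=1, L=2
Step 1: N_F=1, N_E=3, L=4
Step 2: N_F=3, N_E=5, L=8
Step 3: N_F=5, N_E=11, L=16
Step 4: N_F=11, N_E=21, L=32
Step 5: N_F=21, N_E=43, L=64

Answer: 64


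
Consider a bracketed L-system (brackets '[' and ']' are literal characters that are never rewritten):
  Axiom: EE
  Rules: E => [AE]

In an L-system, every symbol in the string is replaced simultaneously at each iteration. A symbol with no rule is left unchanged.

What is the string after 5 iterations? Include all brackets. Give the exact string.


Step 0: EE
Step 1: [AE][AE]
Step 2: [A[AE]][A[AE]]
Step 3: [A[A[AE]]][A[A[AE]]]
Step 4: [A[A[A[AE]]]][A[A[A[AE]]]]
Step 5: [A[A[A[A[AE]]]]][A[A[A[A[AE]]]]]

Answer: [A[A[A[A[AE]]]]][A[A[A[A[AE]]]]]


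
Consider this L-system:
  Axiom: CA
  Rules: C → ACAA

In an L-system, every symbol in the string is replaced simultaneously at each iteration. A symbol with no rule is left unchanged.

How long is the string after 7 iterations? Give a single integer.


Answer: 23

Derivation:
Step 0: length = 2
Step 1: length = 5
Step 2: length = 8
Step 3: length = 11
Step 4: length = 14
Step 5: length = 17
Step 6: length = 20
Step 7: length = 23


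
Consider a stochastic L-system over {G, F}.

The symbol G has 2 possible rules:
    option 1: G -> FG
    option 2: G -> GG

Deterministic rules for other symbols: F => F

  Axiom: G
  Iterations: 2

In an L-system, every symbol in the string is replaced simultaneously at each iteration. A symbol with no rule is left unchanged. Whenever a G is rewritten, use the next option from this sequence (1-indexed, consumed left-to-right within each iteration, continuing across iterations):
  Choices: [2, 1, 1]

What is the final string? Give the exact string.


Step 0: G
Step 1: GG  (used choices [2])
Step 2: FGFG  (used choices [1, 1])

Answer: FGFG


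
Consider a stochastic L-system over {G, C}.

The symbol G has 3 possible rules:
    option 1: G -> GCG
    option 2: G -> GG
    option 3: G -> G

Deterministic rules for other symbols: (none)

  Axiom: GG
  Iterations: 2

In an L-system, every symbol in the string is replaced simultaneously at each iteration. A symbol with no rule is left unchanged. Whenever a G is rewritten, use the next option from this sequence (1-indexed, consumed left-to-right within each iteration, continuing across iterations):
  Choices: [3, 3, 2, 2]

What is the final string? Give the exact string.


Answer: GGGG

Derivation:
Step 0: GG
Step 1: GG  (used choices [3, 3])
Step 2: GGGG  (used choices [2, 2])


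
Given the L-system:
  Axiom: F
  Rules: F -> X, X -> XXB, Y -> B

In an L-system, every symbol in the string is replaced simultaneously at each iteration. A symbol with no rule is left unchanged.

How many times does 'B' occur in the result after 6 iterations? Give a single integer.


Step 0: F  (0 'B')
Step 1: X  (0 'B')
Step 2: XXB  (1 'B')
Step 3: XXBXXBB  (3 'B')
Step 4: XXBXXBBXXBXXBBB  (7 'B')
Step 5: XXBXXBBXXBXXBBBXXBXXBBXXBXXBBBB  (15 'B')
Step 6: XXBXXBBXXBXXBBBXXBXXBBXXBXXBBBBXXBXXBBXXBXXBBBXXBXXBBXXBXXBBBBB  (31 'B')

Answer: 31


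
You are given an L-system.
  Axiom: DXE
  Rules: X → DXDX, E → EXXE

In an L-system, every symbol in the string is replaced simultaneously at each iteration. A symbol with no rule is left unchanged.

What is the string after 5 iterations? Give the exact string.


Answer: DDDDDDXDXDDXDXDDDXDXDDXDXDDDDXDXDDXDXDDDXDXDDXDXDDDDDXDXDDXDXDDDXDXDDXDXDDDDXDXDDXDXDDDXDXDDXDXEXXEDXDXDXDXEXXEDDXDXDDXDXDDXDXDDXDXEXXEDXDXDXDXEXXEDDDXDXDDXDXDDDXDXDDXDXDDDXDXDDXDXDDDXDXDDXDXEXXEDXDXDXDXEXXEDDXDXDDXDXDDXDXDDXDXEXXEDXDXDXDXEXXEDDDDXDXDDXDXDDDXDXDDXDXDDDDXDXDDXDXDDDXDXDDXDXDDDDXDXDDXDXDDDXDXDDXDXDDDDXDXDDXDXDDDXDXDDXDXEXXEDXDXDXDXEXXEDDXDXDDXDXDDXDXDDXDXEXXEDXDXDXDXEXXEDDDXDXDDXDXDDDXDXDDXDXDDDXDXDDXDXDDDXDXDDXDXEXXEDXDXDXDXEXXEDDXDXDDXDXDDXDXDDXDXEXXEDXDXDXDXEXXE

Derivation:
Step 0: DXE
Step 1: DDXDXEXXE
Step 2: DDDXDXDDXDXEXXEDXDXDXDXEXXE
Step 3: DDDDXDXDDXDXDDDXDXDDXDXEXXEDXDXDXDXEXXEDDXDXDDXDXDDXDXDDXDXEXXEDXDXDXDXEXXE
Step 4: DDDDDXDXDDXDXDDDXDXDDXDXDDDDXDXDDXDXDDDXDXDDXDXEXXEDXDXDXDXEXXEDDXDXDDXDXDDXDXDDXDXEXXEDXDXDXDXEXXEDDDXDXDDXDXDDDXDXDDXDXDDDXDXDDXDXDDDXDXDDXDXEXXEDXDXDXDXEXXEDDXDXDDXDXDDXDXDDXDXEXXEDXDXDXDXEXXE
Step 5: DDDDDDXDXDDXDXDDDXDXDDXDXDDDDXDXDDXDXDDDXDXDDXDXDDDDDXDXDDXDXDDDXDXDDXDXDDDDXDXDDXDXDDDXDXDDXDXEXXEDXDXDXDXEXXEDDXDXDDXDXDDXDXDDXDXEXXEDXDXDXDXEXXEDDDXDXDDXDXDDDXDXDDXDXDDDXDXDDXDXDDDXDXDDXDXEXXEDXDXDXDXEXXEDDXDXDDXDXDDXDXDDXDXEXXEDXDXDXDXEXXEDDDDXDXDDXDXDDDXDXDDXDXDDDDXDXDDXDXDDDXDXDDXDXDDDDXDXDDXDXDDDXDXDDXDXDDDDXDXDDXDXDDDXDXDDXDXEXXEDXDXDXDXEXXEDDXDXDDXDXDDXDXDDXDXEXXEDXDXDXDXEXXEDDDXDXDDXDXDDDXDXDDXDXDDDXDXDDXDXDDDXDXDDXDXEXXEDXDXDXDXEXXEDDXDXDDXDXDDXDXDDXDXEXXEDXDXDXDXEXXE


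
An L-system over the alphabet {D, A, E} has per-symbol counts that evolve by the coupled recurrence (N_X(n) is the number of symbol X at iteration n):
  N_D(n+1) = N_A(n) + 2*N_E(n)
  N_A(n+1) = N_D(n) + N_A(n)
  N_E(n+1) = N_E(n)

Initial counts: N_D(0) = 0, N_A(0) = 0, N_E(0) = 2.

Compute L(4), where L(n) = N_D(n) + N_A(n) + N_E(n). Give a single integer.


Answer: 30

Derivation:
Step 0: N_D=0, N_A=0, N_E=2, L=2
Step 1: N_D=4, N_A=0, N_E=2, L=6
Step 2: N_D=4, N_A=4, N_E=2, L=10
Step 3: N_D=8, N_A=8, N_E=2, L=18
Step 4: N_D=12, N_A=16, N_E=2, L=30


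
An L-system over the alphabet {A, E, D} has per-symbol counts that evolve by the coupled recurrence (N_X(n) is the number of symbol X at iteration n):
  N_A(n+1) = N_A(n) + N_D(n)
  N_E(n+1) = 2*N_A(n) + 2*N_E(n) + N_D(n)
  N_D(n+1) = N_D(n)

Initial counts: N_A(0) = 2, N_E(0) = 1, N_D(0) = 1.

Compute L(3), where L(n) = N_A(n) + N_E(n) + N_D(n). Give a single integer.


Answer: 57

Derivation:
Step 0: N_A=2, N_E=1, N_D=1, L=4
Step 1: N_A=3, N_E=7, N_D=1, L=11
Step 2: N_A=4, N_E=21, N_D=1, L=26
Step 3: N_A=5, N_E=51, N_D=1, L=57


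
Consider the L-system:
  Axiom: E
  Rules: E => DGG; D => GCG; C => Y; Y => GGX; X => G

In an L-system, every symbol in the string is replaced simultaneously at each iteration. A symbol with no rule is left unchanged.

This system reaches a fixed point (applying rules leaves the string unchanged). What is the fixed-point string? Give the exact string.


Answer: GGGGGGG

Derivation:
Step 0: E
Step 1: DGG
Step 2: GCGGG
Step 3: GYGGG
Step 4: GGGXGGG
Step 5: GGGGGGG
Step 6: GGGGGGG  (unchanged — fixed point at step 5)


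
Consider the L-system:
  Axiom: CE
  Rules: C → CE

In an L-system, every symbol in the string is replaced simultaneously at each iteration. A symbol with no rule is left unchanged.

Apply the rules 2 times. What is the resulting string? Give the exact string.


Step 0: CE
Step 1: CEE
Step 2: CEEE

Answer: CEEE


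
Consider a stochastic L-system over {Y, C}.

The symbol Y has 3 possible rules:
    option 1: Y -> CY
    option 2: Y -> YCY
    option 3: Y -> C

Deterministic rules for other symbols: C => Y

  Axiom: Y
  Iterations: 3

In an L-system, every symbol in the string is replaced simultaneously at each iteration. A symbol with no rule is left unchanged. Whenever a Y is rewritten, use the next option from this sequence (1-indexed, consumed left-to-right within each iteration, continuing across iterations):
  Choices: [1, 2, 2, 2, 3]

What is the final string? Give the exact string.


Step 0: Y
Step 1: CY  (used choices [1])
Step 2: YYCY  (used choices [2])
Step 3: YCYYCYYC  (used choices [2, 2, 3])

Answer: YCYYCYYC


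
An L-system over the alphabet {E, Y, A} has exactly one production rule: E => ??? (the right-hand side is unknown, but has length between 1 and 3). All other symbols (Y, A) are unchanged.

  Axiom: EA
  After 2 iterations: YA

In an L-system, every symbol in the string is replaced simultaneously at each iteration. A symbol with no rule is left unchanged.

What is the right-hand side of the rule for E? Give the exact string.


Answer: Y

Derivation:
Trying E => Y:
  Step 0: EA
  Step 1: YA
  Step 2: YA
Matches the given result.


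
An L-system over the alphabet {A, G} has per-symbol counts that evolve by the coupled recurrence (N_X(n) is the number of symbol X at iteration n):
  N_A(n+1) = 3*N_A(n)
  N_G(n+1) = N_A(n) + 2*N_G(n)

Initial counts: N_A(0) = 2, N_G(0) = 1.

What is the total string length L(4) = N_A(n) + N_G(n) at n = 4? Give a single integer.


Step 0: N_A=2, N_G=1, L=3
Step 1: N_A=6, N_G=4, L=10
Step 2: N_A=18, N_G=14, L=32
Step 3: N_A=54, N_G=46, L=100
Step 4: N_A=162, N_G=146, L=308

Answer: 308


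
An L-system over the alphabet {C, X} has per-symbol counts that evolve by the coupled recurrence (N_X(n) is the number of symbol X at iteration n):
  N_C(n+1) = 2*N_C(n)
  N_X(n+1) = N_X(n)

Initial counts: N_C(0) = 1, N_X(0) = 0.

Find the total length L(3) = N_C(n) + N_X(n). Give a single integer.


Answer: 8

Derivation:
Step 0: N_C=1, N_X=0, L=1
Step 1: N_C=2, N_X=0, L=2
Step 2: N_C=4, N_X=0, L=4
Step 3: N_C=8, N_X=0, L=8


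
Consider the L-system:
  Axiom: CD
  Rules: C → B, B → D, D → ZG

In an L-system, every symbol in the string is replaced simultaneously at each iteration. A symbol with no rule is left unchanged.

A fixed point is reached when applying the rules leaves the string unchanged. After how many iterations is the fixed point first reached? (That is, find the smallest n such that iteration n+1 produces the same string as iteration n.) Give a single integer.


Step 0: CD
Step 1: BZG
Step 2: DZG
Step 3: ZGZG
Step 4: ZGZG  (unchanged — fixed point at step 3)

Answer: 3


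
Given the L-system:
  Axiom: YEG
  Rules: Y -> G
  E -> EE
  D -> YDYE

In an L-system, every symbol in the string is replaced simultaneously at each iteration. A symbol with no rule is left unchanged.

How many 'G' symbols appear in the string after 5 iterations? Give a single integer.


Step 0: YEG  (1 'G')
Step 1: GEEG  (2 'G')
Step 2: GEEEEG  (2 'G')
Step 3: GEEEEEEEEG  (2 'G')
Step 4: GEEEEEEEEEEEEEEEEG  (2 'G')
Step 5: GEEEEEEEEEEEEEEEEEEEEEEEEEEEEEEEEG  (2 'G')

Answer: 2


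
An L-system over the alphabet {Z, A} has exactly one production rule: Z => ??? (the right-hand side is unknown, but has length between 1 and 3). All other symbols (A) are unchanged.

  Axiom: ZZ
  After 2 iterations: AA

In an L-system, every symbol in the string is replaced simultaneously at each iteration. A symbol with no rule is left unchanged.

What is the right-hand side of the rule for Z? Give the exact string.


Answer: A

Derivation:
Trying Z => A:
  Step 0: ZZ
  Step 1: AA
  Step 2: AA
Matches the given result.


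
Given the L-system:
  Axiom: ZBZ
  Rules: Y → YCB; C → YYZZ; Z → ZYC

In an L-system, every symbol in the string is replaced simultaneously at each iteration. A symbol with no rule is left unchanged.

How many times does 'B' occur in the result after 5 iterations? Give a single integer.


Answer: 97

Derivation:
Step 0: ZBZ  (1 'B')
Step 1: ZYCBZYC  (1 'B')
Step 2: ZYCYCBYYZZBZYCYCBYYZZ  (3 'B')
Step 3: ZYCYCBYYZZYCBYYZZBYCBYCBZYCZYCBZYCYCBYYZZYCBYYZZBYCBYCBZYCZYC  (11 'B')
Step 4: ZYCYCBYYZZYCBYYZZBYCBYCBZYCZYCYCBYYZZBYCBYCBZYCZYCBYCBYYZZBYCBYYZZBZYCYCBYYZZZYCYCBYYZZBZYCYCBYYZZYCBYYZZBYCBYCBZYCZYCYCBYYZZBYCBYCBZYCZYCBYCBYYZZBYCBYYZZBZYCYCBYYZZZYCYCBYYZZ  (33 'B')
Step 5: ZYCYCBYYZZYCBYYZZBYCBYCBZYCZYCYCBYYZZBYCBYCBZYCZYCBYCBYYZZBYCBYYZZBZYCYCBYYZZZYCYCBYYZZYCBYYZZBYCBYCBZYCZYCBYCBYYZZBYCBYYZZBZYCYCBYYZZZYCYCBYYZZBYCBYYZZBYCBYCBZYCZYCBYCBYYZZBYCBYCBZYCZYCBZYCYCBYYZZYCBYYZZBYCBYCBZYCZYCZYCYCBYYZZYCBYYZZBYCBYCBZYCZYCBZYCYCBYYZZYCBYYZZBYCBYCBZYCZYCYCBYYZZBYCBYCBZYCZYCBYCBYYZZBYCBYYZZBZYCYCBYYZZZYCYCBYYZZYCBYYZZBYCBYCBZYCZYCBYCBYYZZBYCBYYZZBZYCYCBYYZZZYCYCBYYZZBYCBYYZZBYCBYCBZYCZYCBYCBYYZZBYCBYCBZYCZYCBZYCYCBYYZZYCBYYZZBYCBYCBZYCZYCZYCYCBYYZZYCBYYZZBYCBYCBZYCZYC  (97 'B')


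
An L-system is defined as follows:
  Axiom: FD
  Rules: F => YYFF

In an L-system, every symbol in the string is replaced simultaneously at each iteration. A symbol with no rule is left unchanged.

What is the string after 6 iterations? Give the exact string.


Answer: YYYYYYYYYYYYFFYYFFYYYYFFYYFFYYYYYYFFYYFFYYYYFFYYFFYYYYYYYYFFYYFFYYYYFFYYFFYYYYYYFFYYFFYYYYFFYYFFYYYYYYYYYYFFYYFFYYYYFFYYFFYYYYYYFFYYFFYYYYFFYYFFYYYYYYYYFFYYFFYYYYFFYYFFYYYYYYFFYYFFYYYYFFYYFFD

Derivation:
Step 0: FD
Step 1: YYFFD
Step 2: YYYYFFYYFFD
Step 3: YYYYYYFFYYFFYYYYFFYYFFD
Step 4: YYYYYYYYFFYYFFYYYYFFYYFFYYYYYYFFYYFFYYYYFFYYFFD
Step 5: YYYYYYYYYYFFYYFFYYYYFFYYFFYYYYYYFFYYFFYYYYFFYYFFYYYYYYYYFFYYFFYYYYFFYYFFYYYYYYFFYYFFYYYYFFYYFFD
Step 6: YYYYYYYYYYYYFFYYFFYYYYFFYYFFYYYYYYFFYYFFYYYYFFYYFFYYYYYYYYFFYYFFYYYYFFYYFFYYYYYYFFYYFFYYYYFFYYFFYYYYYYYYYYFFYYFFYYYYFFYYFFYYYYYYFFYYFFYYYYFFYYFFYYYYYYYYFFYYFFYYYYFFYYFFYYYYYYFFYYFFYYYYFFYYFFD


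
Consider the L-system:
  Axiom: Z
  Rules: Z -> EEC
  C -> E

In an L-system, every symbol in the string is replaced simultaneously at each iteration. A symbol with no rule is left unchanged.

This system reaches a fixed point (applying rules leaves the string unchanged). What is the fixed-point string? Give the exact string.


Step 0: Z
Step 1: EEC
Step 2: EEE
Step 3: EEE  (unchanged — fixed point at step 2)

Answer: EEE


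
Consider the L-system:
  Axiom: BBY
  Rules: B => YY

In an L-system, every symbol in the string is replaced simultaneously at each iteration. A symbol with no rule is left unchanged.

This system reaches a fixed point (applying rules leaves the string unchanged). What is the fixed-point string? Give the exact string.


Answer: YYYYY

Derivation:
Step 0: BBY
Step 1: YYYYY
Step 2: YYYYY  (unchanged — fixed point at step 1)


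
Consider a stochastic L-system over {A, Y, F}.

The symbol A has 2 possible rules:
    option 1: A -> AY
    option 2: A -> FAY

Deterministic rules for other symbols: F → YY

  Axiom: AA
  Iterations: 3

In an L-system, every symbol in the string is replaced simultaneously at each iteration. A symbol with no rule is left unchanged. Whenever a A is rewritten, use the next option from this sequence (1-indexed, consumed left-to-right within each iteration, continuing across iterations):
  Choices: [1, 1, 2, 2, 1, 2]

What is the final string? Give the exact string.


Answer: YYAYYYYYFAYYY

Derivation:
Step 0: AA
Step 1: AYAY  (used choices [1, 1])
Step 2: FAYYFAYY  (used choices [2, 2])
Step 3: YYAYYYYYFAYYY  (used choices [1, 2])


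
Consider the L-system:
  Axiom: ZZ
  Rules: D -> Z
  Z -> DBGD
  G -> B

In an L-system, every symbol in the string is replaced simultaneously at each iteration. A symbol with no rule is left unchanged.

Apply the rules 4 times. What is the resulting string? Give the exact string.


Step 0: ZZ
Step 1: DBGDDBGD
Step 2: ZBBZZBBZ
Step 3: DBGDBBDBGDDBGDBBDBGD
Step 4: ZBBZBBZBBZZBBZBBZBBZ

Answer: ZBBZBBZBBZZBBZBBZBBZ


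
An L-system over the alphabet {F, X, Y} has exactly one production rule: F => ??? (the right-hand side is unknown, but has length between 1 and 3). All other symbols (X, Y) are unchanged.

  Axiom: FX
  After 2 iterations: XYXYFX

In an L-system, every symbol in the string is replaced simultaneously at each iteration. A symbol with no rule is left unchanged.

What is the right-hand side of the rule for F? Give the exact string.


Answer: XYF

Derivation:
Trying F => XYF:
  Step 0: FX
  Step 1: XYFX
  Step 2: XYXYFX
Matches the given result.


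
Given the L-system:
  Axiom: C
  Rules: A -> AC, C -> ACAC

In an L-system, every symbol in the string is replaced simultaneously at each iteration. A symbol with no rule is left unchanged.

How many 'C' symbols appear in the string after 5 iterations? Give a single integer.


Answer: 162

Derivation:
Step 0: C  (1 'C')
Step 1: ACAC  (2 'C')
Step 2: ACACACACACAC  (6 'C')
Step 3: ACACACACACACACACACACACACACACACACACAC  (18 'C')
Step 4: ACACACACACACACACACACACACACACACACACACACACACACACACACACACACACACACACACACACACACACACACACACACACACACACACACACACACACAC  (54 'C')
Step 5: ACACACACACACACACACACACACACACACACACACACACACACACACACACACACACACACACACACACACACACACACACACACACACACACACACACACACACACACACACACACACACACACACACACACACACACACACACACACACACACACACACACACACACACACACACACACACACACACACACACACACACACACACACACACACACACACACACACACACACACACACACACACACACACACACACACACACACACACACACACACACACACACACACACACACACACACACACACACACACACACACACAC  (162 'C')


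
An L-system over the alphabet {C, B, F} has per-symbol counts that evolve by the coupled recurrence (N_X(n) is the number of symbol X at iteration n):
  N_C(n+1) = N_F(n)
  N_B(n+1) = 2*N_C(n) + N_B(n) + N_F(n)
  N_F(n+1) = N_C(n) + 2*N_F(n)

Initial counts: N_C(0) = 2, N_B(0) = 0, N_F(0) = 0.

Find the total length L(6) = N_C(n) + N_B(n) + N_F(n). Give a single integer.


Answer: 380

Derivation:
Step 0: N_C=2, N_B=0, N_F=0, L=2
Step 1: N_C=0, N_B=4, N_F=2, L=6
Step 2: N_C=2, N_B=6, N_F=4, L=12
Step 3: N_C=4, N_B=14, N_F=10, L=28
Step 4: N_C=10, N_B=32, N_F=24, L=66
Step 5: N_C=24, N_B=76, N_F=58, L=158
Step 6: N_C=58, N_B=182, N_F=140, L=380


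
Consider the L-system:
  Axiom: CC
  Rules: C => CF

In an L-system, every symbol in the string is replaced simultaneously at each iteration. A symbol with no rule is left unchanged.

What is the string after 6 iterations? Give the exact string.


Answer: CFFFFFFCFFFFFF

Derivation:
Step 0: CC
Step 1: CFCF
Step 2: CFFCFF
Step 3: CFFFCFFF
Step 4: CFFFFCFFFF
Step 5: CFFFFFCFFFFF
Step 6: CFFFFFFCFFFFFF


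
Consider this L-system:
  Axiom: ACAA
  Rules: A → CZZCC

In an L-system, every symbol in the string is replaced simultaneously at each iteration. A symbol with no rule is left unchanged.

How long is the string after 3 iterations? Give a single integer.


Step 0: length = 4
Step 1: length = 16
Step 2: length = 16
Step 3: length = 16

Answer: 16


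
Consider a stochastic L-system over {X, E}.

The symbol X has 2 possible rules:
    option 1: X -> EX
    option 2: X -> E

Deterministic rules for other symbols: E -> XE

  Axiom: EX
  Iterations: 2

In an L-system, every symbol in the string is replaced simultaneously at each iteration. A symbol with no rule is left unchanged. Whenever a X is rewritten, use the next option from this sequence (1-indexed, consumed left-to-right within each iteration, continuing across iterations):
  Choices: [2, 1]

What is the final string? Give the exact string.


Step 0: EX
Step 1: XEE  (used choices [2])
Step 2: EXXEXE  (used choices [1])

Answer: EXXEXE


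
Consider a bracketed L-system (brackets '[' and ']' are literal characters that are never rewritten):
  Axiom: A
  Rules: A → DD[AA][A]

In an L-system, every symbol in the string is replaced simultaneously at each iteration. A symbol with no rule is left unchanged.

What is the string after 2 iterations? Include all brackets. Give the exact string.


Answer: DD[DD[AA][A]DD[AA][A]][DD[AA][A]]

Derivation:
Step 0: A
Step 1: DD[AA][A]
Step 2: DD[DD[AA][A]DD[AA][A]][DD[AA][A]]


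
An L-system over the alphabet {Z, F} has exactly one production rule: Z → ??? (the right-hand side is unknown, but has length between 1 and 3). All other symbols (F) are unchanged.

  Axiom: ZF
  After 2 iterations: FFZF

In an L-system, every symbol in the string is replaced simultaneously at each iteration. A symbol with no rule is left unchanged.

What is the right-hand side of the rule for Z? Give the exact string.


Answer: FZ

Derivation:
Trying Z → FZ:
  Step 0: ZF
  Step 1: FZF
  Step 2: FFZF
Matches the given result.


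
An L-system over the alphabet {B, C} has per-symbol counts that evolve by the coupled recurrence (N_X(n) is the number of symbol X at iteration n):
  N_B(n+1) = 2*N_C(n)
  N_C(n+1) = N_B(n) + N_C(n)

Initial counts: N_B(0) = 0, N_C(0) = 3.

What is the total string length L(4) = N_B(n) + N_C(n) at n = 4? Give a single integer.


Step 0: N_B=0, N_C=3, L=3
Step 1: N_B=6, N_C=3, L=9
Step 2: N_B=6, N_C=9, L=15
Step 3: N_B=18, N_C=15, L=33
Step 4: N_B=30, N_C=33, L=63

Answer: 63


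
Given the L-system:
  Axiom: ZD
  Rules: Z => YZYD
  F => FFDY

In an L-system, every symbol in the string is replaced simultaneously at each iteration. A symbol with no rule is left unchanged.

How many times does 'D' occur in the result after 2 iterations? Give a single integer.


Answer: 3

Derivation:
Step 0: ZD  (1 'D')
Step 1: YZYDD  (2 'D')
Step 2: YYZYDYDD  (3 'D')


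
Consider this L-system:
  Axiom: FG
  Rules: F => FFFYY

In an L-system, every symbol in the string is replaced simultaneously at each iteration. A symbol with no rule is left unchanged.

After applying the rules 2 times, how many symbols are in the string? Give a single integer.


Answer: 18

Derivation:
Step 0: length = 2
Step 1: length = 6
Step 2: length = 18


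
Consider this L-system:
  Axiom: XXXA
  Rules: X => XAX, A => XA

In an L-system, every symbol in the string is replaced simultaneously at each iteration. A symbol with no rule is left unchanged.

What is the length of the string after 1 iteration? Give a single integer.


Step 0: length = 4
Step 1: length = 11

Answer: 11


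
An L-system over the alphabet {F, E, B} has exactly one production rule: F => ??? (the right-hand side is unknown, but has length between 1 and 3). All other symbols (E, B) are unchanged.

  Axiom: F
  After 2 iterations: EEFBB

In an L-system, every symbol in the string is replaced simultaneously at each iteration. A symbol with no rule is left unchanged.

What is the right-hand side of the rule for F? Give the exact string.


Trying F => EFB:
  Step 0: F
  Step 1: EFB
  Step 2: EEFBB
Matches the given result.

Answer: EFB


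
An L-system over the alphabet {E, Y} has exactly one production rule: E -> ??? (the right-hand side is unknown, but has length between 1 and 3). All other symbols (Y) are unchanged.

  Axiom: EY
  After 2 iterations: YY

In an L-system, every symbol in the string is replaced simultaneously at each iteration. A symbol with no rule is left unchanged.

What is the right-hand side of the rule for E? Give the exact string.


Trying E -> Y:
  Step 0: EY
  Step 1: YY
  Step 2: YY
Matches the given result.

Answer: Y


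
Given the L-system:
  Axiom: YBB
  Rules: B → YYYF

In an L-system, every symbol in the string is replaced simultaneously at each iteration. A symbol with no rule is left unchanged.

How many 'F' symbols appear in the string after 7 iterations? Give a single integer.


Step 0: YBB  (0 'F')
Step 1: YYYYFYYYF  (2 'F')
Step 2: YYYYFYYYF  (2 'F')
Step 3: YYYYFYYYF  (2 'F')
Step 4: YYYYFYYYF  (2 'F')
Step 5: YYYYFYYYF  (2 'F')
Step 6: YYYYFYYYF  (2 'F')
Step 7: YYYYFYYYF  (2 'F')

Answer: 2


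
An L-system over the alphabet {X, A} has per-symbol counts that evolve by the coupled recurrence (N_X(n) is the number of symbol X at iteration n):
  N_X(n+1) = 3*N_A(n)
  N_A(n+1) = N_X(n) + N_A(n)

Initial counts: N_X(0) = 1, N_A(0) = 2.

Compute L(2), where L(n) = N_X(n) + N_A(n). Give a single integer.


Answer: 18

Derivation:
Step 0: N_X=1, N_A=2, L=3
Step 1: N_X=6, N_A=3, L=9
Step 2: N_X=9, N_A=9, L=18


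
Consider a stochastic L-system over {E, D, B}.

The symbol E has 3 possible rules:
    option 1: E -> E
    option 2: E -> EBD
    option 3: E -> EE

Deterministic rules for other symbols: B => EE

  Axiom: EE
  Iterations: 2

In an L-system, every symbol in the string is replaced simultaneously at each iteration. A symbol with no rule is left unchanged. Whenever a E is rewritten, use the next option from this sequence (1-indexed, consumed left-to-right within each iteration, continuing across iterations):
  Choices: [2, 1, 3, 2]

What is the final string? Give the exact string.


Answer: EEEEDEBD

Derivation:
Step 0: EE
Step 1: EBDE  (used choices [2, 1])
Step 2: EEEEDEBD  (used choices [3, 2])


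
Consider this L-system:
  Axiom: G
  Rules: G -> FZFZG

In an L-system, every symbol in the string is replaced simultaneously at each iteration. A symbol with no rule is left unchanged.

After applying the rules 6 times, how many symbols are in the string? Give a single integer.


Step 0: length = 1
Step 1: length = 5
Step 2: length = 9
Step 3: length = 13
Step 4: length = 17
Step 5: length = 21
Step 6: length = 25

Answer: 25


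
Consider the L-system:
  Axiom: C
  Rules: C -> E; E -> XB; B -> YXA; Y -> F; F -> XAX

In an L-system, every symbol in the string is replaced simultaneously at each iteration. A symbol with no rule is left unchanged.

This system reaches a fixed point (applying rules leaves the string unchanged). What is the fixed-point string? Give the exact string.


Step 0: C
Step 1: E
Step 2: XB
Step 3: XYXA
Step 4: XFXA
Step 5: XXAXXA
Step 6: XXAXXA  (unchanged — fixed point at step 5)

Answer: XXAXXA


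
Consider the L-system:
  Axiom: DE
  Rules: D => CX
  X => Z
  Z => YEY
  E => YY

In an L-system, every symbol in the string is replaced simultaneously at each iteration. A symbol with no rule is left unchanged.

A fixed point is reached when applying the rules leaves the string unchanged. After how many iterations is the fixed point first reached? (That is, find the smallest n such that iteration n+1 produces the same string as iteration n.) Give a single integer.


Answer: 4

Derivation:
Step 0: DE
Step 1: CXYY
Step 2: CZYY
Step 3: CYEYYY
Step 4: CYYYYYY
Step 5: CYYYYYY  (unchanged — fixed point at step 4)


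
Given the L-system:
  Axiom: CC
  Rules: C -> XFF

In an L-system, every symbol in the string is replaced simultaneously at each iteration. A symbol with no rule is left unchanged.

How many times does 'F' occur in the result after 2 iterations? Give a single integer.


Step 0: CC  (0 'F')
Step 1: XFFXFF  (4 'F')
Step 2: XFFXFF  (4 'F')

Answer: 4


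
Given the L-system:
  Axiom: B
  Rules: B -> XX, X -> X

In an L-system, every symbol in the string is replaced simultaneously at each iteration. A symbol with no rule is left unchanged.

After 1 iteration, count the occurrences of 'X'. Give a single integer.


Step 0: B  (0 'X')
Step 1: XX  (2 'X')

Answer: 2


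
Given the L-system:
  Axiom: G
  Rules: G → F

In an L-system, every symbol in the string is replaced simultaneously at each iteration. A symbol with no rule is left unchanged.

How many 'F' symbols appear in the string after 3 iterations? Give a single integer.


Step 0: G  (0 'F')
Step 1: F  (1 'F')
Step 2: F  (1 'F')
Step 3: F  (1 'F')

Answer: 1


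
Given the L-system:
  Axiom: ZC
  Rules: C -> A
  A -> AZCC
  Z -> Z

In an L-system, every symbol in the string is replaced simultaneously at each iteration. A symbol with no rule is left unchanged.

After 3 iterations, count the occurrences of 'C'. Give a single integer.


Step 0: ZC  (1 'C')
Step 1: ZA  (0 'C')
Step 2: ZAZCC  (2 'C')
Step 3: ZAZCCZAA  (2 'C')

Answer: 2


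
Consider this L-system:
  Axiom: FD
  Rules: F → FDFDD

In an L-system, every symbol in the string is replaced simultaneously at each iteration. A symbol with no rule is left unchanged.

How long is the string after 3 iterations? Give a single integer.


Answer: 30

Derivation:
Step 0: length = 2
Step 1: length = 6
Step 2: length = 14
Step 3: length = 30


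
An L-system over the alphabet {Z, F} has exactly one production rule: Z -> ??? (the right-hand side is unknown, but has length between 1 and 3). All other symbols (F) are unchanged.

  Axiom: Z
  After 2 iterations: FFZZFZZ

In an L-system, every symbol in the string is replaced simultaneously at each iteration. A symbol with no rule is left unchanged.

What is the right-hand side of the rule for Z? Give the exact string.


Trying Z -> FZZ:
  Step 0: Z
  Step 1: FZZ
  Step 2: FFZZFZZ
Matches the given result.

Answer: FZZ


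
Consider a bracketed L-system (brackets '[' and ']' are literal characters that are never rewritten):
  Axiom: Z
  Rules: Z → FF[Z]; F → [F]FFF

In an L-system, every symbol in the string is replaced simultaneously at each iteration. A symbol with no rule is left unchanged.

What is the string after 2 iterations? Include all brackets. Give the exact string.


Answer: [F]FFF[F]FFF[FF[Z]]

Derivation:
Step 0: Z
Step 1: FF[Z]
Step 2: [F]FFF[F]FFF[FF[Z]]


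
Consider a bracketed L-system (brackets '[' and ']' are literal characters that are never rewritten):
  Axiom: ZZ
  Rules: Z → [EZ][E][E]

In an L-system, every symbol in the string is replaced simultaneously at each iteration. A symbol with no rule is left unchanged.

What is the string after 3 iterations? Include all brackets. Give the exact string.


Step 0: ZZ
Step 1: [EZ][E][E][EZ][E][E]
Step 2: [E[EZ][E][E]][E][E][E[EZ][E][E]][E][E]
Step 3: [E[E[EZ][E][E]][E][E]][E][E][E[E[EZ][E][E]][E][E]][E][E]

Answer: [E[E[EZ][E][E]][E][E]][E][E][E[E[EZ][E][E]][E][E]][E][E]


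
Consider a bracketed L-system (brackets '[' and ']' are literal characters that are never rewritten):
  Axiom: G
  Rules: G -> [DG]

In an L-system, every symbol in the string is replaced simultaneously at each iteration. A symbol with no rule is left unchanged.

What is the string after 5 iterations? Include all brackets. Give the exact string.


Step 0: G
Step 1: [DG]
Step 2: [D[DG]]
Step 3: [D[D[DG]]]
Step 4: [D[D[D[DG]]]]
Step 5: [D[D[D[D[DG]]]]]

Answer: [D[D[D[D[DG]]]]]


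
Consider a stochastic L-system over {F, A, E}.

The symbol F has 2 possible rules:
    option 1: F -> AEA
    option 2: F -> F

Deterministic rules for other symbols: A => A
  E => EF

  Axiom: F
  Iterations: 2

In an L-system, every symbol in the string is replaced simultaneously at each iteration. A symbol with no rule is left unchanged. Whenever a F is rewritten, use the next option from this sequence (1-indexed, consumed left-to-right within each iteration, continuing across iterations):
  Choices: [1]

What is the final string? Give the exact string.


Answer: AEFA

Derivation:
Step 0: F
Step 1: AEA  (used choices [1])
Step 2: AEFA  (used choices [])


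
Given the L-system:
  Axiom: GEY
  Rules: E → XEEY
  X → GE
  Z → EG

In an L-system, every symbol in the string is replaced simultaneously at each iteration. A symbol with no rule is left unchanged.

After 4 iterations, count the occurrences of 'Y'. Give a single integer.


Answer: 21

Derivation:
Step 0: GEY  (1 'Y')
Step 1: GXEEYY  (2 'Y')
Step 2: GGEXEEYXEEYYY  (4 'Y')
Step 3: GGXEEYGEXEEYXEEYYGEXEEYXEEYYYY  (9 'Y')
Step 4: GGGEXEEYXEEYYGXEEYGEXEEYXEEYYGEXEEYXEEYYYGXEEYGEXEEYXEEYYGEXEEYXEEYYYYY  (21 'Y')


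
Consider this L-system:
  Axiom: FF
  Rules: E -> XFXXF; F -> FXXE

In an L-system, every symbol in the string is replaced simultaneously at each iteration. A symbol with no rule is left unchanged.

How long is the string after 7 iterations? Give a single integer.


Answer: 848

Derivation:
Step 0: length = 2
Step 1: length = 8
Step 2: length = 22
Step 3: length = 48
Step 4: length = 102
Step 5: length = 208
Step 6: length = 422
Step 7: length = 848


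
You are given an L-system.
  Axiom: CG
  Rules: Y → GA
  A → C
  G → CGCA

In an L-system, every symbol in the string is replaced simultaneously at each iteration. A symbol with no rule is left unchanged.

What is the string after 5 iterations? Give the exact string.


Answer: CCCCCCGCACCCCCCCC

Derivation:
Step 0: CG
Step 1: CCGCA
Step 2: CCCGCACC
Step 3: CCCCGCACCCC
Step 4: CCCCCGCACCCCCC
Step 5: CCCCCCGCACCCCCCCC


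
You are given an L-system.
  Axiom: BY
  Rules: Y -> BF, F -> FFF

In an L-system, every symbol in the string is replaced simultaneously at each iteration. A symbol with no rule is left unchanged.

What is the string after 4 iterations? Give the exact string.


Answer: BBFFFFFFFFFFFFFFFFFFFFFFFFFFF

Derivation:
Step 0: BY
Step 1: BBF
Step 2: BBFFF
Step 3: BBFFFFFFFFF
Step 4: BBFFFFFFFFFFFFFFFFFFFFFFFFFFF


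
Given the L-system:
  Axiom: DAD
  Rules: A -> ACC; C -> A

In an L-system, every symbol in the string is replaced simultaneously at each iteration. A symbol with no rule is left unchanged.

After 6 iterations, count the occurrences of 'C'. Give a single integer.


Step 0: DAD  (0 'C')
Step 1: DACCD  (2 'C')
Step 2: DACCAAD  (2 'C')
Step 3: DACCAAACCACCD  (6 'C')
Step 4: DACCAAACCACCACCAAACCAAD  (10 'C')
Step 5: DACCAAACCACCACCAAACCAAACCAAACCACCACCAAACCACCD  (22 'C')
Step 6: DACCAAACCACCACCAAACCAAACCAAACCACCACCAAACCACCACCAAACCACCACCAAACCAAACCAAACCACCACCAAACCAAD  (42 'C')

Answer: 42


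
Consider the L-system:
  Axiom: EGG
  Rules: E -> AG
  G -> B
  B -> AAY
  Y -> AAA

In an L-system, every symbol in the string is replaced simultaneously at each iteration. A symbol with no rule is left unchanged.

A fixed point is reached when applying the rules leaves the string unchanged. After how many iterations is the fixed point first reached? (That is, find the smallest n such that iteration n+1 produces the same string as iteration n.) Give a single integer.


Step 0: EGG
Step 1: AGBB
Step 2: ABAAYAAY
Step 3: AAAYAAAAAAAAAA
Step 4: AAAAAAAAAAAAAAAA
Step 5: AAAAAAAAAAAAAAAA  (unchanged — fixed point at step 4)

Answer: 4
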